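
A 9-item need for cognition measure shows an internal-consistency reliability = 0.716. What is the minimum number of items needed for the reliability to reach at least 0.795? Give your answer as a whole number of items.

14

n = [0.795 × 0.284] / [0.716 × 0.205]
n = 0.225780 / 0.146780 ≈ 1.5382
Items needed = n × 9 = 1.5382 × 9 ≈ 13.84 → round up to 14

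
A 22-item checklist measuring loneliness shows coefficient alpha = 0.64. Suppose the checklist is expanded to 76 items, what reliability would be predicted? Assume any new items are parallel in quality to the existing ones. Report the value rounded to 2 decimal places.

n = 76/22 = 3.4545
By Spearman-Brown, r_new = n r / (1 + (n − 1) r).
r_new = (3.4545 × 0.64) / (1 + (3.4545 − 1) × 0.64)
     = 2.2109 / 2.5709 = 0.8600

0.86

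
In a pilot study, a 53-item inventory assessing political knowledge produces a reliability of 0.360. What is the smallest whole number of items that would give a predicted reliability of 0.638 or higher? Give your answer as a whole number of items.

n = 0.638(1 − 0.360) / [0.360(1 − 0.638)]
n = 0.408320 / 0.130320 ≈ 3.1332
So the test needs 3.1332 × 53 ≈ 166.06 items; rounding up, 167.

167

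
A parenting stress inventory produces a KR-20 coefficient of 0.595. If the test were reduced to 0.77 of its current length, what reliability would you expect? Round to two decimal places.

0.53

r_new = (0.77 × 0.595) / (1 + (0.77 − 1) × 0.595)
r_new = 0.4582 / 0.8632 ≈ 0.5308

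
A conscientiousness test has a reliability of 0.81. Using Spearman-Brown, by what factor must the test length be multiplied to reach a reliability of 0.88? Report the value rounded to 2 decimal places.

1.72

Invert Spearman-Brown to solve for n:
n = r*(1 − r) / [ r (1 − r*) ]
n = 0.88 × (1 − 0.81) / [ 0.81 × (1 − 0.88) ]
n = 0.1672 / 0.0972 ≈ 1.7202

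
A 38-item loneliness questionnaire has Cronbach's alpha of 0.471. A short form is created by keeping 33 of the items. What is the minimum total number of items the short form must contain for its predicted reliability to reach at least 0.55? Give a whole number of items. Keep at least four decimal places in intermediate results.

53

First, r for the 33-item form: n = 33/38 = 0.8684, so r_33 = 0.8684·0.471/(1 + (0.8684 − 1)·0.471) = 0.4360
Then solve for n' with r_old = 0.4360, r_target = 0.55: n' = 0.55(1 − 0.4360)/[0.4360(1 − 0.55)] = 1.5810
Total items = 1.5810 × 33 = 52.17, rounded up to 53.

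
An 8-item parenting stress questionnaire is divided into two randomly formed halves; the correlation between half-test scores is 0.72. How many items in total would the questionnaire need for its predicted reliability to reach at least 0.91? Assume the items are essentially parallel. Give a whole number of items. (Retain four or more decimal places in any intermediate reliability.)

16

r_full = 2(0.72)/(1 + 0.72) = 0.8372
n = r_tgt(1 − r_full) / [r_full(1 − r_tgt)] = 0.91 × 0.1628 / (0.8372 × 0.09) ≈ 1.9662
Items = 1.9662 × 8 ≈ 15.73 → 16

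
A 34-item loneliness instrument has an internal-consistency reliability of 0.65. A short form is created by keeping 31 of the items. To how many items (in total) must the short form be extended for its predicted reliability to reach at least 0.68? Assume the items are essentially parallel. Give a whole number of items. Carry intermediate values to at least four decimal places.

First, r for the 31-item form: n = 31/34 = 0.9118, so r_31 = 0.9118·0.65/(1 + (0.9118 − 1)·0.65) = 0.6287
Then solve for n' with r_old = 0.6287, r_target = 0.68: n' = 0.68(1 − 0.6287)/[0.6287(1 − 0.68)] = 1.2550
Items = 1.2550 × 31 ≈ 38.90 → 39

39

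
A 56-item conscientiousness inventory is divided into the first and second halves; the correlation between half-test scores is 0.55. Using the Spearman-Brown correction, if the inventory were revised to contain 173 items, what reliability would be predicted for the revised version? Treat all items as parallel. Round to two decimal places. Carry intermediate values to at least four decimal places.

0.88

Full-test reliability from the split-half r: r_full = 2(0.55)/(1 + 0.55) = 0.7097
Then adjust to 173 items: n = 173/56 = 3.0893
r_new = n·r_full / (1 + (n − 1)·r_full) = 2.1925 / 2.4828 ≈ 0.8831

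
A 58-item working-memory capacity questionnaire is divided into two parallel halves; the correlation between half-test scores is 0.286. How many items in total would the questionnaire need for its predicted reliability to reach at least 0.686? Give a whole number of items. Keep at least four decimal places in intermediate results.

159

r_full = 2(0.286)/(1 + 0.286) = 0.4448
Solve Spearman-Brown for n: n = 0.686(1 − 0.4448) / [0.4448(1 − 0.686)] = 2.7270
Items = 2.7270 × 58 ≈ 158.17 → 159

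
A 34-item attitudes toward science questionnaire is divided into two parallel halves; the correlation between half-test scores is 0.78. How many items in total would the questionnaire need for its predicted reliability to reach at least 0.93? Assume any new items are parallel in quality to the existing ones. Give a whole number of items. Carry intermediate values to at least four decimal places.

64

Corrected full-test reliability: r_full = 2 × 0.78 / (1 + 0.78) ≈ 0.8764
n = r_tgt(1 − r_full) / [r_full(1 − r_tgt)] = 0.93 × 0.1236 / (0.8764 × 0.07) ≈ 1.8737
Items = 1.8737 × 34 ≈ 63.71 → 64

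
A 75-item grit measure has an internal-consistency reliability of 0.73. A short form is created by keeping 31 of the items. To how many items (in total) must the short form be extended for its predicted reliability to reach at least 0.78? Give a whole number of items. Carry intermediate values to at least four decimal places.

99

Short-form reliability: n = 31/75 = 0.4133; r_31 = n·r/(1+(n−1)r) ≈ 0.5277
Length factor from the short form to reach 0.78: n' = 0.78(1 − 0.5277) / [0.5277(1 − 0.78)] ≈ 3.1732
Total items = 3.1732 × 31 = 98.37, rounded up to 99.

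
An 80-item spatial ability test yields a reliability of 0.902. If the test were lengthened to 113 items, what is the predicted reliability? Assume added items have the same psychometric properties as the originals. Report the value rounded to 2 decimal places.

0.93

The new length is 113/80 = 1.4125 times the old.
By Spearman-Brown, r_new = n r / (1 + (n − 1) r).
r_new = (1.4125 × 0.902) / (1 + (1.4125 − 1) × 0.902)
     = 1.2741 / 1.3721 = 0.9286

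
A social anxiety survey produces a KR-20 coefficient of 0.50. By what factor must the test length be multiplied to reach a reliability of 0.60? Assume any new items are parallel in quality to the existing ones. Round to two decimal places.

Rearranging the Spearman-Brown formula for n,
n = r_target (1 − r_old) / [ r_old (1 − r_target) ]
n = [0.60 × 0.50] / [0.50 × 0.40]
  = 0.3000 / 0.2000 = 1.5000

1.50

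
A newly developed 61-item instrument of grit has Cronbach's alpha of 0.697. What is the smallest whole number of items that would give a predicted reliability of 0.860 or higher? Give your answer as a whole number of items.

n = 0.860(1 − 0.697) / [0.697(1 − 0.860)]
n = 0.260580 / 0.097580 ≈ 2.6704
Items needed = n × 61 = 2.6704 × 61 ≈ 162.89 → round up to 163

163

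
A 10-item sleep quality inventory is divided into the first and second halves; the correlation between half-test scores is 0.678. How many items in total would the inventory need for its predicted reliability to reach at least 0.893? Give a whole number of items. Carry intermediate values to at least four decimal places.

Corrected full-test reliability: r_full = 2 × 0.678 / (1 + 0.678) ≈ 0.8081
Solve Spearman-Brown for n: n = 0.893(1 − 0.8081) / [0.8081(1 − 0.893)] = 1.9819
Required items = 1.9819 × 10 = 19.82, so 20 items.

20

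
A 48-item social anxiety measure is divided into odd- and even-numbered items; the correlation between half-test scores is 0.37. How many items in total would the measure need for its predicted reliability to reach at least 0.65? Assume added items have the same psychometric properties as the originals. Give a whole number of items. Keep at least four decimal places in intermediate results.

76

r_full = 2(0.37)/(1 + 0.37) = 0.5401
Solve Spearman-Brown for n: n = 0.65(1 − 0.5401) / [0.5401(1 − 0.65)] = 1.5814
Required items = 1.5814 × 48 = 75.91, so 76 items.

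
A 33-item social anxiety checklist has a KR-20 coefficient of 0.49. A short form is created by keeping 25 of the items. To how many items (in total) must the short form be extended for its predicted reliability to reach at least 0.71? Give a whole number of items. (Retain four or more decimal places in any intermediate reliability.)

85

Short-form reliability: n = 25/33 = 0.7576; r_25 = n·r/(1+(n−1)r) ≈ 0.4213
Then solve for n' with r_old = 0.4213, r_target = 0.71: n' = 0.71(1 − 0.4213)/[0.4213(1 − 0.71)] = 3.3630
Total items = 3.3630 × 25 = 84.08, rounded up to 85.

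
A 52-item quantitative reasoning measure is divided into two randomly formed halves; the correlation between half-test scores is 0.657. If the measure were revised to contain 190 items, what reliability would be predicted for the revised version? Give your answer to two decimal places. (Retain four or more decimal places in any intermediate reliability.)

Spearman-Brown correction (n = 2): r_full = 2·0.657/(1 + 0.657) = 0.7930
Length factor from 52 to 190 items: n = 190/52 = 3.6538
r_new = n·r_full / (1 + (n − 1)·r_full) = 2.8975 / 3.1045 ≈ 0.9333

0.93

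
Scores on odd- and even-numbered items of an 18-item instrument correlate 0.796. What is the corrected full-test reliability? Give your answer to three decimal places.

0.886

Apply the Spearman-Brown correction with n = 2:
r_full = 2(0.796) / (1 + 0.796)
r_full = 1.5920 / 1.7960 ≈ 0.8864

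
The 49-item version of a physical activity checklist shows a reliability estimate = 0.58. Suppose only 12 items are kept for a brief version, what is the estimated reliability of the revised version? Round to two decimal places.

Length ratio n = 12/49 = 0.2449
Spearman-Brown: r_new = n·r / (1 + (n − 1)·r)
r_new = 0.2449·0.58 / [1 + (0.2449 − 1)·0.58]
r_new = 0.1420 / 0.5620 ≈ 0.2527

0.25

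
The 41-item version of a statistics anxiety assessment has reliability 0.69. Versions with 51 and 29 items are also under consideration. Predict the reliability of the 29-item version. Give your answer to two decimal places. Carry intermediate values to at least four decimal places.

The 51-item form is not needed; work directly from the 41-item form with n = 29/41 = 0.7073.
r_{29} = n·r / (1 + (n − 1)·r) = 0.4880 / 0.7980 ≈ 0.6115

0.61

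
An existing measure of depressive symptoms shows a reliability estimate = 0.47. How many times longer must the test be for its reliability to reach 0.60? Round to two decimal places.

Spearman-Brown solved for the length factor n:
n = r*(1 − r) / [ r (1 − r*) ]
n = 0.60 × (1 − 0.47) / [ 0.47 × (1 − 0.60) ]
n = 0.3180 / 0.1880 ≈ 1.6915

1.69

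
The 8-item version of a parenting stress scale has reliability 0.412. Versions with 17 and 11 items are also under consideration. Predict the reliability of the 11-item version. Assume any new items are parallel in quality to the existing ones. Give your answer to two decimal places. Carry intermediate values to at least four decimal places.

The 17-item form is not needed; work directly from the 8-item form with n = 11/8 = 1.3750.
r_{11} = n·r / (1 + (n − 1)·r) = 0.5665 / 1.1545 ≈ 0.4907

0.49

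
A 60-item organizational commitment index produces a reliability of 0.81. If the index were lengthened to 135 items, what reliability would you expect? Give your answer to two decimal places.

The new length is 135/60 = 2.25 times the old.
Apply the Spearman-Brown prophecy formula, r' = nr / [1 + (n − 1)r]:
r_new = 2.25·0.81 / [1 + (2.25 − 1)·0.81]
r_new = 1.8225 / 2.0125 ≈ 0.9056

0.91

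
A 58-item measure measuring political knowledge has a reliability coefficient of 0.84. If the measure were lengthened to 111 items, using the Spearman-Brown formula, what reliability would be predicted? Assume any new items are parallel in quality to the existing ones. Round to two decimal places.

Length ratio n = 111/58 = 1.9138
r_new = 1.9138·0.84 / [1 + (1.9138 − 1)·0.84]
     = 1.6076 / 1.7676 = 0.9095

0.91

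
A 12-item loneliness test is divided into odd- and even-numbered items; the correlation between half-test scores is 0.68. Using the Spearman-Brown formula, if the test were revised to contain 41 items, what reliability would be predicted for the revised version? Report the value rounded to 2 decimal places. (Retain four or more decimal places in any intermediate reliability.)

Spearman-Brown correction (n = 2): r_full = 2·0.68/(1 + 0.68) = 0.8095
Then adjust to 41 items: n = 41/12 = 3.4167
r_new = n·r_full / (1 + (n − 1)·r_full) = 2.7658 / 2.9563 ≈ 0.9356

0.94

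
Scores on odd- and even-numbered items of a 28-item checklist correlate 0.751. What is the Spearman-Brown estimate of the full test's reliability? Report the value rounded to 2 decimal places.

0.86

r_full = 2(0.751) / (1 + 0.751)
       = 1.5020 / 1.7510 = 0.8578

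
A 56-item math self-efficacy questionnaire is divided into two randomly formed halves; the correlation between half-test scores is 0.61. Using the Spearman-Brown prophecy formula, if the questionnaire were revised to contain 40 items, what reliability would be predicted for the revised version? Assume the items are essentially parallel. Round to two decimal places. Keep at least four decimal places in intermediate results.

First correct the split-half correlation to full-test reliability: r_full = 2 × 0.61 / (1 + 0.61) ≈ 0.7578
Then adjust to 40 items: n = 40/56 = 0.7143
r_new = n·r_full / (1 + (n − 1)·r_full) = 0.5413 / 0.7835 ≈ 0.6909

0.69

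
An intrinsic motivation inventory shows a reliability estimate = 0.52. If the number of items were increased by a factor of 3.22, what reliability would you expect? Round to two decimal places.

0.78

r_new = 3.22·0.52 / [1 + (3.22 − 1)·0.52]
     = 1.6744 / 2.1544 = 0.7772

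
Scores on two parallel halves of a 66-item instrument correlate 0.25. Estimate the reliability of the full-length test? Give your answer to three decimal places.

0.400

r_full = 2r_hh / (1 + r_hh) = 2 × 0.25 / (1 + 0.25)
       = 0.5000 / 1.2500 = 0.4000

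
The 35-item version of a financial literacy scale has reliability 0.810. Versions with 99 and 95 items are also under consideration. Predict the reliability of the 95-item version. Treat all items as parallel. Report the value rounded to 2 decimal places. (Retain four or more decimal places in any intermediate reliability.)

0.92

The 99-item form is not needed; work directly from the 35-item form with n = 95/35 = 2.7143.
r_{95} = n·r / (1 + (n − 1)·r) = 2.1986 / 2.3886 ≈ 0.9205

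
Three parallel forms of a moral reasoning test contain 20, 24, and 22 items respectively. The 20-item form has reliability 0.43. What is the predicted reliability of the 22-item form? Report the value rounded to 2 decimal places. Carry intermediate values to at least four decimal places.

Only the ratio of lengths matters: n = 22/20 = 1.1000
r_{22} = n·r / (1 + (n − 1)·r) = 0.4730 / 1.0430 ≈ 0.4535

0.45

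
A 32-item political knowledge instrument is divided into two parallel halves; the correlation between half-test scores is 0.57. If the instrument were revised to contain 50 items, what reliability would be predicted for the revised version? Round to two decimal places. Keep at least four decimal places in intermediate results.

0.81

First correct the split-half correlation to full-test reliability: r_full = 2 × 0.57 / (1 + 0.57) ≈ 0.7261
Then adjust to 50 items: n = 50/32 = 1.5625
r_new = n·r_full / (1 + (n − 1)·r_full) = 1.1345 / 1.4084 ≈ 0.8055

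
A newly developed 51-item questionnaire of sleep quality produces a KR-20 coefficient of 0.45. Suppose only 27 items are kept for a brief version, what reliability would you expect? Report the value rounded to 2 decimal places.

The new length is 27/51 = 0.5294 times the old.
Spearman-Brown: r_new = n·r / (1 + (n − 1)·r)
r_new = (0.5294 × 0.45) / (1 + (0.5294 − 1) × 0.45)
r_new = 0.2382 / 0.7882 ≈ 0.3022

0.30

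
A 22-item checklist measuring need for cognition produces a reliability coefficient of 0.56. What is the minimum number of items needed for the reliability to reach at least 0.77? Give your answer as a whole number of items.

Invert Spearman-Brown to solve for n:
n = r_target (1 − r_old) / [ r_old (1 − r_target) ]
n = 0.77 × (1 − 0.56) / [ 0.56 × (1 − 0.77) ]
n = 0.3388 / 0.1288 ≈ 2.6304
Items needed = n × 22 = 2.6304 × 22 ≈ 57.87 → round up to 58

58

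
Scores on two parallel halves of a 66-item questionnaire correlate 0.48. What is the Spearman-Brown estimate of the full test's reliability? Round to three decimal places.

r_full = 2r_hh / (1 + r_hh) = 2 × 0.48 / (1 + 0.48)
r_full = 0.9600 / 1.4800 ≈ 0.6486

0.649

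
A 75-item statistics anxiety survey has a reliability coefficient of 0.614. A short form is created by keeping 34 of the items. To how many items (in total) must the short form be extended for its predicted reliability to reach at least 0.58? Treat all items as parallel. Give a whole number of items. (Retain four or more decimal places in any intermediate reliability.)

66

First, r for the 34-item form: n = 34/75 = 0.4533, so r_34 = 0.4533·0.614/(1 + (0.4533 − 1)·0.614) = 0.4190
Length factor from the short form to reach 0.58: n' = 0.58(1 − 0.4190) / [0.4190(1 − 0.58)] ≈ 1.9149
Total items = 1.9149 × 34 = 65.11, rounded up to 66.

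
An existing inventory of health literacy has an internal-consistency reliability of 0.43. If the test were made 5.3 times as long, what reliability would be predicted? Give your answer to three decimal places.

r_new = (5.3 × 0.43) / (1 + (5.3 − 1) × 0.43)
     = 2.2790 / 2.8490 = 0.7999

0.800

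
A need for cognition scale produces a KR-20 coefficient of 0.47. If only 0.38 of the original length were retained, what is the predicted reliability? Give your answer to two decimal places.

r_new = 0.38·0.47 / [1 + (0.38 − 1)·0.47]
r_new = 0.1786 / 0.7086 ≈ 0.2520

0.25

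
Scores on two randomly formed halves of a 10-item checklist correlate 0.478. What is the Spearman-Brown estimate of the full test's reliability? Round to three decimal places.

Each half is half the length of the full test, so the full test is n = 2 times a half.
r_full = 2r_hh / (1 + r_hh) = 2 × 0.478 / (1 + 0.478)
       = 0.9560 / 1.4780 = 0.6468

0.647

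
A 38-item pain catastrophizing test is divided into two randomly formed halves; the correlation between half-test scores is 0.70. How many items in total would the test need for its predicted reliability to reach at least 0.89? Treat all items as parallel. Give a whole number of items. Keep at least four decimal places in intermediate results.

r_full = 2(0.70)/(1 + 0.70) = 0.8235
n = r_tgt(1 − r_full) / [r_full(1 − r_tgt)] = 0.89 × 0.1765 / (0.8235 × 0.11) ≈ 1.7341
Items = 1.7341 × 38 ≈ 65.90 → 66

66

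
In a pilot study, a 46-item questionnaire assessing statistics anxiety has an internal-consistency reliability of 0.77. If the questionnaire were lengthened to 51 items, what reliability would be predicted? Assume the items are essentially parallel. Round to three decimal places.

0.788

The new length is 51/46 = 1.1087 times the old.
Apply the Spearman-Brown prophecy formula, r' = nr / [1 + (n − 1)r]:
r_new = 1.1087·0.77 / [1 + (1.1087 − 1)·0.77]
r_new = 0.8537 / 1.0837 ≈ 0.7878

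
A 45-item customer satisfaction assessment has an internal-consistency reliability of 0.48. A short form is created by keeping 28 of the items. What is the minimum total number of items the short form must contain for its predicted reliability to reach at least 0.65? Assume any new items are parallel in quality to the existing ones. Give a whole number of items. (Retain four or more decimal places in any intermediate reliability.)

First, r for the 28-item form: n = 28/45 = 0.6222, so r_28 = 0.6222·0.48/(1 + (0.6222 − 1)·0.48) = 0.3648
Length factor from the short form to reach 0.65: n' = 0.65(1 − 0.3648) / [0.3648(1 − 0.65)] ≈ 3.2337
Total items = 3.2337 × 28 = 90.54, rounded up to 91.

91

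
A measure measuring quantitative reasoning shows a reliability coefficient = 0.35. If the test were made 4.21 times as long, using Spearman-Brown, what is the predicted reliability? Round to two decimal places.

0.69

Spearman-Brown: r_new = n·r / (1 + (n − 1)·r)
r_new = 4.21·0.35 / [1 + (4.21 − 1)·0.35]
r_new = 1.4735 / 2.1235 ≈ 0.6939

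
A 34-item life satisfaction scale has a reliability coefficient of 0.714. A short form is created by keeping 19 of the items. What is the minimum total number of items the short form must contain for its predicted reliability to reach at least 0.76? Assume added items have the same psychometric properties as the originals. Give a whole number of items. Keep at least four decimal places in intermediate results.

44

First, r for the 19-item form: n = 19/34 = 0.5588, so r_19 = 0.5588·0.714/(1 + (0.5588 − 1)·0.714) = 0.5825
Then solve for n' with r_old = 0.5825, r_target = 0.76: n' = 0.76(1 − 0.5825)/[0.5825(1 − 0.76)] = 2.2697
Items = 2.2697 × 19 ≈ 43.12 → 44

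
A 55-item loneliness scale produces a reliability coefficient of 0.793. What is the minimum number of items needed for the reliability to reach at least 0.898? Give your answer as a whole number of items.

127

n = 0.898 × (1 − 0.793) / [ 0.793 × (1 − 0.898) ]
  = 0.185886 / 0.080886 = 2.2981
Items needed = n × 55 = 2.2981 × 55 ≈ 126.40 → round up to 127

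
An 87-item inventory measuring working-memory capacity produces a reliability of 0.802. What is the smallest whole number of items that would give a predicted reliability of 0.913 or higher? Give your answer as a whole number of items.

Invert Spearman-Brown to solve for n:
n = r_target (1 − r_old) / [ r_old (1 − r_target) ]
n = 0.913 × (1 − 0.802) / [ 0.802 × (1 − 0.913) ]
n = 0.180774 / 0.069774 ≈ 2.5909
Items needed = n × 87 = 2.5909 × 87 ≈ 225.41 → round up to 226

226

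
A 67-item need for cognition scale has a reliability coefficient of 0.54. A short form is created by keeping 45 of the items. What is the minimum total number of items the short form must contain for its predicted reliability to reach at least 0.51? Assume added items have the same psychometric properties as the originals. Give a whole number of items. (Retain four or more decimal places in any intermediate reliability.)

Short-form reliability: n = 45/67 = 0.6716; r_45 = n·r/(1+(n−1)r) ≈ 0.4408
Then solve for n' with r_old = 0.4408, r_target = 0.51: n' = 0.51(1 − 0.4408)/[0.4408(1 − 0.51)] = 1.3204
Items = 1.3204 × 45 ≈ 59.42 → 60

60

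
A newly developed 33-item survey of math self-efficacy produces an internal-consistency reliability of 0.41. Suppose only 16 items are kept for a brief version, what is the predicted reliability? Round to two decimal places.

The new length is 16/33 = 0.4848 times the old.
By Spearman-Brown, r_new = n r / (1 + (n − 1) r).
r_new = 0.4848·0.41 / [1 + (0.4848 − 1)·0.41]
     = 0.1988 / 0.7888 = 0.2520

0.25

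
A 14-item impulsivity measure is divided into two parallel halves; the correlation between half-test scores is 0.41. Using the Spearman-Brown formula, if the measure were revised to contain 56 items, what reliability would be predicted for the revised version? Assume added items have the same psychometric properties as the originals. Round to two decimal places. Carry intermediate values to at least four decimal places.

Full-test reliability from the split-half r: r_full = 2(0.41)/(1 + 0.41) = 0.5816
Then adjust to 56 items: n = 56/14 = 4.0000
r_new = n·r_full / (1 + (n − 1)·r_full) = 2.3264 / 2.7448 ≈ 0.8476

0.85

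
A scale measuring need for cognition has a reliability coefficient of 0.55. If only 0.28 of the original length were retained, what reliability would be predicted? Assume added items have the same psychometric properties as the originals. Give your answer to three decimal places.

Spearman-Brown: r_new = n·r / (1 + (n − 1)·r)
r_new = 0.28·0.55 / [1 + (0.28 − 1)·0.55]
     = 0.1540 / 0.6040 = 0.2550

0.255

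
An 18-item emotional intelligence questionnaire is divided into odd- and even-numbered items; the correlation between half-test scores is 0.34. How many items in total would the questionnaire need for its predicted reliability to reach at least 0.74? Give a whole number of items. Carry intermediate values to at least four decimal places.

r_full = 2(0.34)/(1 + 0.34) = 0.5075
Solve Spearman-Brown for n: n = 0.74(1 − 0.5075) / [0.5075(1 − 0.74)] = 2.7620
Required items = 2.7620 × 18 = 49.72, so 50 items.

50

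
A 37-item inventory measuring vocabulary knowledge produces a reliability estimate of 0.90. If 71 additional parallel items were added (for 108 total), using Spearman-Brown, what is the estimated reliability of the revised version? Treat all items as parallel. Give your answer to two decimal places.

0.96

The new length is 108/37 = 2.9189 times the old.
Apply the Spearman-Brown prophecy formula, r' = nr / [1 + (n − 1)r]:
r_new = (2.9189 × 0.90) / (1 + (2.9189 − 1) × 0.90)
     = 2.6270 / 2.7270 = 0.9633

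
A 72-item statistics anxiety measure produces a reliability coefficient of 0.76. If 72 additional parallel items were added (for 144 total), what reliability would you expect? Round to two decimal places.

0.86

n = 144/72 = 2
By Spearman-Brown, r_new = n r / (1 + (n − 1) r).
r_new = 2·0.76 / [1 + (2 − 1)·0.76]
r_new = 1.5200 / 1.7600 ≈ 0.8636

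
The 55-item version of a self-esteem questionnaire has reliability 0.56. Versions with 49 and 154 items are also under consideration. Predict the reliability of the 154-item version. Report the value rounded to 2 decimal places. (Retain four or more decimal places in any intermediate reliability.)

0.78

Only the ratio of lengths matters: n = 154/55 = 2.8000
r_{154} = n·r / (1 + (n − 1)·r) = 1.5680 / 2.0080 ≈ 0.7809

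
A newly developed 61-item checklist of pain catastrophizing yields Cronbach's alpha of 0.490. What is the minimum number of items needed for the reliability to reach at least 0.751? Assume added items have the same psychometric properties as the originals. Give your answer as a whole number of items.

n = 0.751 × (1 − 0.490) / [ 0.490 × (1 − 0.751) ]
n = 0.383010 / 0.122010 ≈ 3.1392
So the test needs 3.1392 × 61 ≈ 191.49 items; rounding up, 192.

192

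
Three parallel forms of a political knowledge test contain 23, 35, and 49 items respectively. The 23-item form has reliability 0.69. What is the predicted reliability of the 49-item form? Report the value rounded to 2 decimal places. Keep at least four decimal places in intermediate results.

The 35-item form is not needed; work directly from the 23-item form with n = 49/23 = 2.1304.
r_{49} = n·r / (1 + (n − 1)·r) = 1.4700 / 1.7800 ≈ 0.8258

0.83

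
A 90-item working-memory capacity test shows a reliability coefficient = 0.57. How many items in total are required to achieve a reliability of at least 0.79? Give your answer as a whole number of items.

256

n = 0.79 × (1 − 0.57) / [ 0.57 × (1 − 0.79) ]
  = 0.3397 / 0.1197 = 2.8379
So the test needs 2.8379 × 90 ≈ 255.41 items; rounding up, 256.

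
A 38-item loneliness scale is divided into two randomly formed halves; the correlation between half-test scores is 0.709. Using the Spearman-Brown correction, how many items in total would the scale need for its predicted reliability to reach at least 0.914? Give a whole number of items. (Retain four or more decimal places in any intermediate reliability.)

r_full = 2(0.709)/(1 + 0.709) = 0.8297
Solve Spearman-Brown for n: n = 0.914(1 − 0.8297) / [0.8297(1 − 0.914)] = 2.1814
Items = 2.1814 × 38 ≈ 82.89 → 83

83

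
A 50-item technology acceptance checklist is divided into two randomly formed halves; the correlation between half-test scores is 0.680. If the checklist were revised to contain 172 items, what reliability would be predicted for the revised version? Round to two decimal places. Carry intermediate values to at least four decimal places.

0.94

Full-test reliability from the split-half r: r_full = 2(0.680)/(1 + 0.680) = 0.8095
Length factor from 50 to 172 items: n = 172/50 = 3.4400
r_new = n·r_full / (1 + (n − 1)·r_full) = 2.7847 / 2.9752 ≈ 0.9360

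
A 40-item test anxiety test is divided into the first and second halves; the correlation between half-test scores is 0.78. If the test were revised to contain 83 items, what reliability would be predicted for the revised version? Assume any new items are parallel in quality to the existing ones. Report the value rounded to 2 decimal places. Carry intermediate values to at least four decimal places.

Spearman-Brown correction (n = 2): r_full = 2·0.78/(1 + 0.78) = 0.8764
Then adjust to 83 items: n = 83/40 = 2.0750
r_new = n·r_full / (1 + (n − 1)·r_full) = 1.8185 / 1.9421 ≈ 0.9364

0.94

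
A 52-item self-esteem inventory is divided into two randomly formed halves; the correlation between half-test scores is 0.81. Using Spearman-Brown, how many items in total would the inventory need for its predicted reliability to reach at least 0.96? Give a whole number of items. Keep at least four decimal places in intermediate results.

147

r_full = 2(0.81)/(1 + 0.81) = 0.8950
n = r_tgt(1 − r_full) / [r_full(1 − r_tgt)] = 0.96 × 0.1050 / (0.8950 × 0.04) ≈ 2.8156
Items = 2.8156 × 52 ≈ 146.41 → 147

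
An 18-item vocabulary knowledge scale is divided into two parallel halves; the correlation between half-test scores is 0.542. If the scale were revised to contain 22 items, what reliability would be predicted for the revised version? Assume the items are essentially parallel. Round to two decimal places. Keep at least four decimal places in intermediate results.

First correct the split-half correlation to full-test reliability: r_full = 2 × 0.542 / (1 + 0.542) ≈ 0.7030
Length factor from 18 to 22 items: n = 22/18 = 1.2222
r_new = n·r_full / (1 + (n − 1)·r_full) = 0.8592 / 1.1562 ≈ 0.7431

0.74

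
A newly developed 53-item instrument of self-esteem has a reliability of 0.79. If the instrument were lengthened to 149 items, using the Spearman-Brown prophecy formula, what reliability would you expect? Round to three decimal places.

The new length is 149/53 = 2.8113 times the old.
r_new = 2.8113·0.79 / [1 + (2.8113 − 1)·0.79]
r_new = 2.2209 / 2.4309 ≈ 0.9136

0.914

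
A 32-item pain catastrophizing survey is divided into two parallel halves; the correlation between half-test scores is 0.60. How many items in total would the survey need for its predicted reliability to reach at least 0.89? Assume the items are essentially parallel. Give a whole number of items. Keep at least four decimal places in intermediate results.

Corrected full-test reliability: r_full = 2 × 0.60 / (1 + 0.60) ≈ 0.7500
n = r_tgt(1 − r_full) / [r_full(1 − r_tgt)] = 0.89 × 0.2500 / (0.7500 × 0.11) ≈ 2.6970
Required items = 2.6970 × 32 = 86.30, so 87 items.

87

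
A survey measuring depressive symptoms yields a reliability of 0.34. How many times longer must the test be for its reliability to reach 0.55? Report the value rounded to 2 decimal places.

2.37

n = [0.55 × 0.66] / [0.34 × 0.45]
n = 0.3630 / 0.1530 ≈ 2.3725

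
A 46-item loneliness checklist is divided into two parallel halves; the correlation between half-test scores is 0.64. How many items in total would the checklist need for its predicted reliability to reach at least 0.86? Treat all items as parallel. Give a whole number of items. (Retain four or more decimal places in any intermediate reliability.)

Corrected full-test reliability: r_full = 2 × 0.64 / (1 + 0.64) ≈ 0.7805
Solve Spearman-Brown for n: n = 0.86(1 − 0.7805) / [0.7805(1 − 0.86)] = 1.7276
Items = 1.7276 × 46 ≈ 79.47 → 80

80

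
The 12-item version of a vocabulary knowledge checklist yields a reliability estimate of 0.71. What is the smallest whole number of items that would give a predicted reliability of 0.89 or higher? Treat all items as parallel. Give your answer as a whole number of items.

40

n = 0.89(1 − 0.71) / [0.71(1 − 0.89)]
n = 0.2581 / 0.0781 ≈ 3.3047
So the test needs 3.3047 × 12 ≈ 39.66 items; rounding up, 40.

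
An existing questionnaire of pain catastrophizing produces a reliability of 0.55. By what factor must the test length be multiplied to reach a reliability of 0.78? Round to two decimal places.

2.90

Invert Spearman-Brown to solve for n:
n = r*(1 − r) / [ r (1 − r*) ]
n = 0.78(1 − 0.55) / [0.55(1 − 0.78)]
  = 0.3510 / 0.1210 = 2.9008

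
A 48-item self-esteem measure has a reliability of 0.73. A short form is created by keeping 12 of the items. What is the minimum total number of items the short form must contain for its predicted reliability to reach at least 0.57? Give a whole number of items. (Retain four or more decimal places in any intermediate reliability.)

24

First, r for the 12-item form: n = 12/48 = 0.2500, so r_12 = 0.2500·0.73/(1 + (0.2500 − 1)·0.73) = 0.4033
Then solve for n' with r_old = 0.4033, r_target = 0.57: n' = 0.57(1 − 0.4033)/[0.4033(1 − 0.57)] = 1.9613
Items = 1.9613 × 12 ≈ 23.54 → 24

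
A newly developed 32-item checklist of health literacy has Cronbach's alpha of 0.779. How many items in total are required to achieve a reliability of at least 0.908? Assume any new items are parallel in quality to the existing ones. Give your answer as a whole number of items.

90

Spearman-Brown solved for the length factor n:
n = r_target (1 − r_old) / [ r_old (1 − r_target) ]
n = [0.908 × 0.221] / [0.779 × 0.092]
n = 0.200668 / 0.071668 ≈ 2.8000
So the test needs 2.8000 × 32 ≈ 89.60 items; rounding up, 90.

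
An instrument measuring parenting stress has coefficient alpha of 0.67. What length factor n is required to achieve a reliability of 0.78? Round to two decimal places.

1.75

n = 0.78(1 − 0.67) / [0.67(1 − 0.78)]
  = 0.2574 / 0.1474 = 1.7463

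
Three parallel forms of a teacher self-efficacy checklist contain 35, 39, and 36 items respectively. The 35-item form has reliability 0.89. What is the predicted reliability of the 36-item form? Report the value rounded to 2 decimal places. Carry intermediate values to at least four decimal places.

0.89

The 39-item form is not needed; work directly from the 35-item form with n = 36/35 = 1.0286.
r_{36} = n·r / (1 + (n − 1)·r) = 0.9155 / 1.0255 ≈ 0.8927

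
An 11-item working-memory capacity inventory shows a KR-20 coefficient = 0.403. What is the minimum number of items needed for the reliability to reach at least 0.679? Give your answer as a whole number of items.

35

Spearman-Brown solved for the length factor n:
n = r*(1 − r) / [ r (1 − r*) ]
n = 0.679 × (1 − 0.403) / [ 0.403 × (1 − 0.679) ]
n = 0.405363 / 0.129363 ≈ 3.1335
Items needed = n × 11 = 3.1335 × 11 ≈ 34.47 → round up to 35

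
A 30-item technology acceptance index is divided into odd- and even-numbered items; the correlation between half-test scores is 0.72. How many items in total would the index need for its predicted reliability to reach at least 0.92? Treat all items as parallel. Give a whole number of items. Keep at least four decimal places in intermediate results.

68

r_full = 2(0.72)/(1 + 0.72) = 0.8372
n = r_tgt(1 − r_full) / [r_full(1 − r_tgt)] = 0.92 × 0.1628 / (0.8372 × 0.08) ≈ 2.2363
Items = 2.2363 × 30 ≈ 67.09 → 68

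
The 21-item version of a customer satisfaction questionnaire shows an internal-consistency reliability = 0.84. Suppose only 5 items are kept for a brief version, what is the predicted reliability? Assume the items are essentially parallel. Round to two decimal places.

0.56

The new length is 5/21 = 0.2381 times the old.
Spearman-Brown: r_new = n·r / (1 + (n − 1)·r)
r_new = (0.2381 × 0.84) / (1 + (0.2381 − 1) × 0.84)
     = 0.2000 / 0.3600 = 0.5556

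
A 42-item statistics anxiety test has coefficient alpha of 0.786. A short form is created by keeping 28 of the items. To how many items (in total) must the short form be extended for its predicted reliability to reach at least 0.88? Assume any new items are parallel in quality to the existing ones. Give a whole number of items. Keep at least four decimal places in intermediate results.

Short-form reliability: n = 28/42 = 0.6667; r_28 = n·r/(1+(n−1)r) ≈ 0.7100
Length factor from the short form to reach 0.88: n' = 0.88(1 − 0.7100) / [0.7100(1 − 0.88)] ≈ 2.9953
Items = 2.9953 × 28 ≈ 83.87 → 84

84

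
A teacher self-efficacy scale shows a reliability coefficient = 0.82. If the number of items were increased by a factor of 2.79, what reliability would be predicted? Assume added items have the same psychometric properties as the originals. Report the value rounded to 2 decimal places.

0.93

Apply the Spearman-Brown prophecy formula, r' = nr / [1 + (n − 1)r]:
r_new = (2.79 × 0.82) / (1 + (2.79 − 1) × 0.82)
r_new = 2.2878 / 2.4678 ≈ 0.9271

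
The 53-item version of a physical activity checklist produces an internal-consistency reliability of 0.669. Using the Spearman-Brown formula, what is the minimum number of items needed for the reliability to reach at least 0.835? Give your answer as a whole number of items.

Rearranging the Spearman-Brown formula for n,
n = r_target (1 − r_old) / [ r_old (1 − r_target) ]
n = 0.835 × (1 − 0.669) / [ 0.669 × (1 − 0.835) ]
  = 0.276385 / 0.110385 = 2.5038
2.5038 × 53 = 132.70 → 133 items

133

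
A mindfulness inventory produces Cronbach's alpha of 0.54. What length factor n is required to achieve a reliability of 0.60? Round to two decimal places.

Invert Spearman-Brown to solve for n:
n = r_target (1 − r_old) / [ r_old (1 − r_target) ]
n = 0.60(1 − 0.54) / [0.54(1 − 0.60)]
n = 0.2760 / 0.2160 ≈ 1.2778

1.28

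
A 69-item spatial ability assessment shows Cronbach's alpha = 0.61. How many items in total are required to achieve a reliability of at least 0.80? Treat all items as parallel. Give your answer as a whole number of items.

Rearranging the Spearman-Brown formula for n,
n = r_target (1 − r_old) / [ r_old (1 − r_target) ]
n = 0.80 × (1 − 0.61) / [ 0.61 × (1 − 0.80) ]
n = 0.3120 / 0.1220 ≈ 2.5574
So the test needs 2.5574 × 69 ≈ 176.46 items; rounding up, 177.

177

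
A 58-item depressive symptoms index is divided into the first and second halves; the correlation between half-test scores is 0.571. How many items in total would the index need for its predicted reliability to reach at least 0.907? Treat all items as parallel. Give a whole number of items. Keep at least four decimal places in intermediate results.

213

r_full = 2(0.571)/(1 + 0.571) = 0.7269
n = r_tgt(1 − r_full) / [r_full(1 − r_tgt)] = 0.907 × 0.2731 / (0.7269 × 0.093) ≈ 3.6641
Items = 3.6641 × 58 ≈ 212.52 → 213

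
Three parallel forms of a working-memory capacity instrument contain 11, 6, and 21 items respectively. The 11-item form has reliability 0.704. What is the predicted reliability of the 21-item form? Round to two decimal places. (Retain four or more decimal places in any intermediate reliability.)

0.82

The 6-item form is not needed; work directly from the 11-item form with n = 21/11 = 1.9091.
r_{21} = n·r / (1 + (n − 1)·r) = 1.3440 / 1.6400 ≈ 0.8195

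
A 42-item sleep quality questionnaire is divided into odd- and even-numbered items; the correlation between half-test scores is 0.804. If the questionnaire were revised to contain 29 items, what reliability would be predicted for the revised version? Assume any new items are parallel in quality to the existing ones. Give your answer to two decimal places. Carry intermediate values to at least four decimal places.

Spearman-Brown correction (n = 2): r_full = 2·0.804/(1 + 0.804) = 0.8914
Then adjust to 29 items: n = 29/42 = 0.6905
r_new = n·r_full / (1 + (n − 1)·r_full) = 0.6155 / 0.7241 ≈ 0.8500

0.85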